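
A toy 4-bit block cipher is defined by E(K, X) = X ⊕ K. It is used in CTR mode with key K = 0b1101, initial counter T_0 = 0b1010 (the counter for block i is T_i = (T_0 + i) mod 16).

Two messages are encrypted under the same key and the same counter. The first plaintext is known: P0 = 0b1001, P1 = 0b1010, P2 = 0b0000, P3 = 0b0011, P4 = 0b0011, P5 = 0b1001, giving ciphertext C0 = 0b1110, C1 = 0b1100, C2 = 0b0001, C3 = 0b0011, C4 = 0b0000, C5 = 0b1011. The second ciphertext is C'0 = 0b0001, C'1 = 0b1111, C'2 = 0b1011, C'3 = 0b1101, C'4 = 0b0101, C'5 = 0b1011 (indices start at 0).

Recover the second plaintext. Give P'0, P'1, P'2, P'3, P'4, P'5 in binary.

In CTR with a reused counter, both messages share the same keystream S_i, so C_i ⊕ C'_i = P_i ⊕ P'_i and thus P'_i = P_i ⊕ C_i ⊕ C'_i.
P'0: 0b1001 ⊕ 0b1110 ⊕ 0b0001 = 0b0110.
P'1: 0b1010 ⊕ 0b1100 ⊕ 0b1111 = 0b1001.
P'2: 0b0000 ⊕ 0b0001 ⊕ 0b1011 = 0b1010.
P'3: 0b0011 ⊕ 0b0011 ⊕ 0b1101 = 0b1101.
P'4: 0b0011 ⊕ 0b0000 ⊕ 0b0101 = 0b0110.
P'5: 0b1001 ⊕ 0b1011 ⊕ 0b1011 = 0b1001.

P'0 = 0b0110, P'1 = 0b1001, P'2 = 0b1010, P'3 = 0b1101, P'4 = 0b0110, P'5 = 0b1001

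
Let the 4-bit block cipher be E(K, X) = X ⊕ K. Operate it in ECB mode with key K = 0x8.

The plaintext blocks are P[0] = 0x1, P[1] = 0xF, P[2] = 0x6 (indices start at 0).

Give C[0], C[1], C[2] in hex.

ECB encryption: C_i = E(K, P_i).
C[0]: E(K, 0x1) = 0x9.
C[1]: E(K, 0xF) = 0x7.
C[2]: E(K, 0x6) = 0xE.

C[0] = 0x9, C[1] = 0x7, C[2] = 0xE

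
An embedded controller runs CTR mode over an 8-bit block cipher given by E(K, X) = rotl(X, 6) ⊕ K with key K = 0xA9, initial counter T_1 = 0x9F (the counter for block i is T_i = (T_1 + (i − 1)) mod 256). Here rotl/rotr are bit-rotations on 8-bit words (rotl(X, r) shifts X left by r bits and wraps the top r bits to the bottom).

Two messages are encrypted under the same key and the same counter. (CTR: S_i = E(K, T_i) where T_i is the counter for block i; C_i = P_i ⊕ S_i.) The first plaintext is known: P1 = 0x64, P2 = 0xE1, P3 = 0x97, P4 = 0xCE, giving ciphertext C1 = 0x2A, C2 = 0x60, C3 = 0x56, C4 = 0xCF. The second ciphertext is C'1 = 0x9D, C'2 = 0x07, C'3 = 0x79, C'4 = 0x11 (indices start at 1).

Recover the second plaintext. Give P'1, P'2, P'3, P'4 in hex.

In CTR with a reused counter, both messages share the same keystream S_i, so C_i ⊕ C'_i = P_i ⊕ P'_i and thus P'_i = P_i ⊕ C_i ⊕ C'_i.
P'1: 0x64 ⊕ 0x2A ⊕ 0x9D = 0xD3.
P'2: 0xE1 ⊕ 0x60 ⊕ 0x07 = 0x86.
P'3: 0x97 ⊕ 0x56 ⊕ 0x79 = 0xB8.
P'4: 0xCE ⊕ 0xCF ⊕ 0x11 = 0x10.

P'1 = 0xD3, P'2 = 0x86, P'3 = 0xB8, P'4 = 0x10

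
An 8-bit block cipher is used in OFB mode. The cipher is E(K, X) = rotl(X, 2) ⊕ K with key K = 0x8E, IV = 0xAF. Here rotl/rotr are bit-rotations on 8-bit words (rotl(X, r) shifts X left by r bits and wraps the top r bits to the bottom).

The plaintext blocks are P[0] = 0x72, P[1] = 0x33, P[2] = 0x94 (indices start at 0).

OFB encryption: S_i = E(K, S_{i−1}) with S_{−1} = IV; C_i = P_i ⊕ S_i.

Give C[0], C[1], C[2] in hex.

C[0]: S = E(K, 0xAF) = 0x30; 0x72 ⊕ 0x30 = 0x42.
C[1]: S = E(K, 0x30) = 0x4E; 0x33 ⊕ 0x4E = 0x7D.
C[2]: S = E(K, 0x4E) = 0xB7; 0x94 ⊕ 0xB7 = 0x23.

C[0] = 0x42, C[1] = 0x7D, C[2] = 0x23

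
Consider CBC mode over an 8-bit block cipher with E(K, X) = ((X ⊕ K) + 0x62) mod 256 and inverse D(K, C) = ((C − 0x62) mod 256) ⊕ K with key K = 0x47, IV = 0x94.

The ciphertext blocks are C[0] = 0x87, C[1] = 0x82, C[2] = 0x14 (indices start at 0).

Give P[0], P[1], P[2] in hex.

CBC decryption: P_i = D(K, C_i) ⊕ C_{i−1}, with C_{−1} = IV.
P[0]: D(K, 0x87) = 0x62; 0x62 ⊕ 0x94 = 0xF6.
P[1]: D(K, 0x82) = 0x67; 0x67 ⊕ 0x87 = 0xE0.
P[2]: D(K, 0x14) = 0xF5; 0xF5 ⊕ 0x82 = 0x77.

P[0] = 0xF6, P[1] = 0xE0, P[2] = 0x77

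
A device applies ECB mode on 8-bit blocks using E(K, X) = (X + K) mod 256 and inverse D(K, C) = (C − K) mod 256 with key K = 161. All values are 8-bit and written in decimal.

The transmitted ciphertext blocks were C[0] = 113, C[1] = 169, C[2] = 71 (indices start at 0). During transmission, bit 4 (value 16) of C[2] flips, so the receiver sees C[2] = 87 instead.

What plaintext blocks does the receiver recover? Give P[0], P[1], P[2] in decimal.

P[0] = 208, P[1] = 8, P[2] = 182

ECB decryption: P_i = D(K, C_i).
Only C[2] changed, to 87. In ECB, a change in C_i affects only P_i. Decrypting the received ciphertext:
P[0]: D(K, 113) = 208.
P[1]: D(K, 169) = 8.
P[2]: D(K, 87) = 182.
Blocks that differ from the original plaintext: P[2].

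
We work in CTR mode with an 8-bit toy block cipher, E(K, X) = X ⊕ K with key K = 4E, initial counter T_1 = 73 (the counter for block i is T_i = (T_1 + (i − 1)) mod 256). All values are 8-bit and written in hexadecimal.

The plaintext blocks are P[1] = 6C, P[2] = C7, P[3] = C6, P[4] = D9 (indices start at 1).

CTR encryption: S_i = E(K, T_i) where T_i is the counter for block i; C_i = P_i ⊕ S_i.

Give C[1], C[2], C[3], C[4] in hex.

C[1] = 51, C[2] = FD, C[3] = FD, C[4] = E1

C[1]: T = 73, S = E(K, T) = 3D; 6C ⊕ 3D = 51.
C[2]: T = 74, S = E(K, T) = 3A; C7 ⊕ 3A = FD.
C[3]: T = 75, S = E(K, T) = 3B; C6 ⊕ 3B = FD.
C[4]: T = 76, S = E(K, T) = 38; D9 ⊕ 38 = E1.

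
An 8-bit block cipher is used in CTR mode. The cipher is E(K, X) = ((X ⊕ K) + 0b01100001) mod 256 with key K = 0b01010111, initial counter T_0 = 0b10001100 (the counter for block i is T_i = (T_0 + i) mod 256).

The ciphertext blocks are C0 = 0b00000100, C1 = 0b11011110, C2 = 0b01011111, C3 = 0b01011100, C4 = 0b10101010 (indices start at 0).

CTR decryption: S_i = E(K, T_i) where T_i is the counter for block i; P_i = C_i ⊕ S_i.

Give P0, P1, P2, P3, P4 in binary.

P0: T = 0b10001100, S = E(K, T) = 0b00111100; 0b00000100 ⊕ 0b00111100 = 0b00111000.
P1: T = 0b10001101, S = E(K, T) = 0b00111011; 0b11011110 ⊕ 0b00111011 = 0b11100101.
P2: T = 0b10001110, S = E(K, T) = 0b00111010; 0b01011111 ⊕ 0b00111010 = 0b01100101.
P3: T = 0b10001111, S = E(K, T) = 0b00111001; 0b01011100 ⊕ 0b00111001 = 0b01100101.
P4: T = 0b10010000, S = E(K, T) = 0b00101000; 0b10101010 ⊕ 0b00101000 = 0b10000010.

P0 = 0b00111000, P1 = 0b11100101, P2 = 0b01100101, P3 = 0b01100101, P4 = 0b10000010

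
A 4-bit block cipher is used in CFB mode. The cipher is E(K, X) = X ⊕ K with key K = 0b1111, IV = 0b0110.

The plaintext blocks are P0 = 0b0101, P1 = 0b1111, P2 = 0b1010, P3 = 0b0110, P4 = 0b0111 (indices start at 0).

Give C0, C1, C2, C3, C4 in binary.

C0 = 0b1100, C1 = 0b1100, C2 = 0b1001, C3 = 0b0000, C4 = 0b1000

CFB encryption: C_i = P_i ⊕ E(K, C_{i−1}), with C_{−1} = IV.
C0: E(K, 0b0110) = 0b1001; 0b0101 ⊕ 0b1001 = 0b1100.
C1: E(K, 0b1100) = 0b0011; 0b1111 ⊕ 0b0011 = 0b1100.
C2: E(K, 0b1100) = 0b0011; 0b1010 ⊕ 0b0011 = 0b1001.
C3: E(K, 0b1001) = 0b0110; 0b0110 ⊕ 0b0110 = 0b0000.
C4: E(K, 0b0000) = 0b1111; 0b0111 ⊕ 0b1111 = 0b1000.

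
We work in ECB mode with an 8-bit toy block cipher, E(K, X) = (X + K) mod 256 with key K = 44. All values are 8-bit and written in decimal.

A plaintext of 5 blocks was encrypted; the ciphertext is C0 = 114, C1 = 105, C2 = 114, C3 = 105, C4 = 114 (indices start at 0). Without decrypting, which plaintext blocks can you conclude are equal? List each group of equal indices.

ECB encrypts each block independently with the same key, so equal ciphertext blocks imply equal plaintext blocks.
C0 = C2 = C4 = 114, so P0 = P2 = P4.
C1 = C3 = 105, so P1 = P3.

P0 = P2 = P4; P1 = P3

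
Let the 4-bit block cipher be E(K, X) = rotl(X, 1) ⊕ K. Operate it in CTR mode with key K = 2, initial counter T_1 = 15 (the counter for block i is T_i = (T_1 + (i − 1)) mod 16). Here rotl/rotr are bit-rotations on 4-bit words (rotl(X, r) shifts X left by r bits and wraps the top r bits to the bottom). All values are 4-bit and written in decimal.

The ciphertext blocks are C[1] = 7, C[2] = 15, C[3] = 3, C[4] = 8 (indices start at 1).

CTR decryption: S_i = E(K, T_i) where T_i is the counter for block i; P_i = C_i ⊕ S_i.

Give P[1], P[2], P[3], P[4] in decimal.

P[1] = 10, P[2] = 13, P[3] = 3, P[4] = 14

P[1]: T = 15, S = E(K, T) = 13; 7 ⊕ 13 = 10.
P[2]: T = 0, S = E(K, T) = 2; 15 ⊕ 2 = 13.
P[3]: T = 1, S = E(K, T) = 0; 3 ⊕ 0 = 3.
P[4]: T = 2, S = E(K, T) = 6; 8 ⊕ 6 = 14.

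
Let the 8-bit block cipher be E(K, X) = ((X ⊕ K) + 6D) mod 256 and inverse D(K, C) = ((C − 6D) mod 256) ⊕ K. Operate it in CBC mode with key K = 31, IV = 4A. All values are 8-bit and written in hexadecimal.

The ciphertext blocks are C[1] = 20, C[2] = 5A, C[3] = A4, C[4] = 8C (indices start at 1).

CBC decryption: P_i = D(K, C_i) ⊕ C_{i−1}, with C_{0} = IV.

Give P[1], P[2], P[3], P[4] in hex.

P[1]: D(K, 20) = 82; 82 ⊕ 4A = C8.
P[2]: D(K, 5A) = DC; DC ⊕ 20 = FC.
P[3]: D(K, A4) = 06; 06 ⊕ 5A = 5C.
P[4]: D(K, 8C) = 2E; 2E ⊕ A4 = 8A.

P[1] = C8, P[2] = FC, P[3] = 5C, P[4] = 8A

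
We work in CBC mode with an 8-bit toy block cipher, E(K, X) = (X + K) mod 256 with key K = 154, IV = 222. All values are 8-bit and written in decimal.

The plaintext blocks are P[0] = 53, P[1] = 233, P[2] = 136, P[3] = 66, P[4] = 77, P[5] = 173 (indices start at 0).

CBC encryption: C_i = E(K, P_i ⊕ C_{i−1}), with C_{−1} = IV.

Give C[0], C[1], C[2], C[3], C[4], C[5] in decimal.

C[0]: P[0] ⊕ 222 = 235; E(K, 235) = 133.
C[1]: P[1] ⊕ 133 = 108; E(K, 108) = 6.
C[2]: P[2] ⊕ 6 = 142; E(K, 142) = 40.
C[3]: P[3] ⊕ 40 = 106; E(K, 106) = 4.
C[4]: P[4] ⊕ 4 = 73; E(K, 73) = 227.
C[5]: P[5] ⊕ 227 = 78; E(K, 78) = 232.

C[0] = 133, C[1] = 6, C[2] = 40, C[3] = 4, C[4] = 227, C[5] = 232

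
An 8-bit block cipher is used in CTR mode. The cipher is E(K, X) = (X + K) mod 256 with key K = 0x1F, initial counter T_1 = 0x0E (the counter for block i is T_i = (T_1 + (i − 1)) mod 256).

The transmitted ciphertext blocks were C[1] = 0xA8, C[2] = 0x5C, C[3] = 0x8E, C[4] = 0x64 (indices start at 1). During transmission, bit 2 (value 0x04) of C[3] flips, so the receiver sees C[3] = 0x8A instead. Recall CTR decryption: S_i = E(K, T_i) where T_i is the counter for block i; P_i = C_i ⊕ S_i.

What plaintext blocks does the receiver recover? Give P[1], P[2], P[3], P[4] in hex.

Only C[3] changed, to 0x8A. In CTR, a change in C_i flips the same bit in P_i only; the keystream is unaffected. Decrypting the received ciphertext:
P[1]: T = 0x0E, S = E(K, T) = 0x2D; 0xA8 ⊕ 0x2D = 0x85.
P[2]: T = 0x0F, S = E(K, T) = 0x2E; 0x5C ⊕ 0x2E = 0x72.
P[3]: T = 0x10, S = E(K, T) = 0x2F; 0x8A ⊕ 0x2F = 0xA5.
P[4]: T = 0x11, S = E(K, T) = 0x30; 0x64 ⊕ 0x30 = 0x54.
Blocks that differ from the original plaintext: P[3].

P[1] = 0x85, P[2] = 0x72, P[3] = 0xA5, P[4] = 0x54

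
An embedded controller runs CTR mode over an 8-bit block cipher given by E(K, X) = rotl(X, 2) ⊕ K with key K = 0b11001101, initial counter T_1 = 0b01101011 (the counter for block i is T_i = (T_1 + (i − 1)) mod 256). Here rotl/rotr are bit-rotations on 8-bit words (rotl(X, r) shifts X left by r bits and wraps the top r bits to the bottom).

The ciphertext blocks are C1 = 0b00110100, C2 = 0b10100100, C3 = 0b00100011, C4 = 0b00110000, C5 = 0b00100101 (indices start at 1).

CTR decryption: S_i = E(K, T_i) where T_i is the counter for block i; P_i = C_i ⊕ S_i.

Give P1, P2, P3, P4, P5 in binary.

P1: T = 0b01101011, S = E(K, T) = 0b01100000; 0b00110100 ⊕ 0b01100000 = 0b01010100.
P2: T = 0b01101100, S = E(K, T) = 0b01111100; 0b10100100 ⊕ 0b01111100 = 0b11011000.
P3: T = 0b01101101, S = E(K, T) = 0b01111000; 0b00100011 ⊕ 0b01111000 = 0b01011011.
P4: T = 0b01101110, S = E(K, T) = 0b01110100; 0b00110000 ⊕ 0b01110100 = 0b01000100.
P5: T = 0b01101111, S = E(K, T) = 0b01110000; 0b00100101 ⊕ 0b01110000 = 0b01010101.

P1 = 0b01010100, P2 = 0b11011000, P3 = 0b01011011, P4 = 0b01000100, P5 = 0b01010101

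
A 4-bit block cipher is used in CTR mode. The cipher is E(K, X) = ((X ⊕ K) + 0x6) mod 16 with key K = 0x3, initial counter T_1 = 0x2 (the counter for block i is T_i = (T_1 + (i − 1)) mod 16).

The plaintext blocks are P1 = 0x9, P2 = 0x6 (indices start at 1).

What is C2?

CTR encryption: S_i = E(K, T_i) where T_i is the counter for block i; C_i = P_i ⊕ S_i.
C1: T = 0x2, S = E(K, T) = 0x7; 0x9 ⊕ 0x7 = 0xE.
C2: T = 0x3, S = E(K, T) = 0x6; 0x6 ⊕ 0x6 = 0x0.

C2 = 0x0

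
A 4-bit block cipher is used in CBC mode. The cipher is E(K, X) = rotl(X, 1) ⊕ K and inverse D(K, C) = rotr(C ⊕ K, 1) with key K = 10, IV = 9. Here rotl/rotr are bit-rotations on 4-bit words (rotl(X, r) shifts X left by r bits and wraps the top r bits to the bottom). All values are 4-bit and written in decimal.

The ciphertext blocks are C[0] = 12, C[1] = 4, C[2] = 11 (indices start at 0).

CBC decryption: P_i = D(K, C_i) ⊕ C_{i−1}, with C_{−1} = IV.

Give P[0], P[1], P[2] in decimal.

P[0]: D(K, 12) = 3; 3 ⊕ 9 = 10.
P[1]: D(K, 4) = 7; 7 ⊕ 12 = 11.
P[2]: D(K, 11) = 8; 8 ⊕ 4 = 12.

P[0] = 10, P[1] = 11, P[2] = 12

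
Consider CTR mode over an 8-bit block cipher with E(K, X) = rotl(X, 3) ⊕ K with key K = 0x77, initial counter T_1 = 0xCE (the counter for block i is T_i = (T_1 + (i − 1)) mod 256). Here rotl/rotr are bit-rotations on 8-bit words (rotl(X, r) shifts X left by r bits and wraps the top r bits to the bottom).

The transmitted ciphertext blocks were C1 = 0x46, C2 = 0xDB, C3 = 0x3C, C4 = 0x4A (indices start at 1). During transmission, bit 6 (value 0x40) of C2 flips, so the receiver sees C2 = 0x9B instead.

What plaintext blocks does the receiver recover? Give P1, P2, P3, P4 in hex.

CTR decryption: S_i = E(K, T_i) where T_i is the counter for block i; P_i = C_i ⊕ S_i.
Only C2 changed, to 0x9B. In CTR, a change in C_i flips the same bit in P_i only; the keystream is unaffected. Decrypting the received ciphertext:
P1: T = 0xCE, S = E(K, T) = 0x01; 0x46 ⊕ 0x01 = 0x47.
P2: T = 0xCF, S = E(K, T) = 0x09; 0x9B ⊕ 0x09 = 0x92.
P3: T = 0xD0, S = E(K, T) = 0xF1; 0x3C ⊕ 0xF1 = 0xCD.
P4: T = 0xD1, S = E(K, T) = 0xF9; 0x4A ⊕ 0xF9 = 0xB3.
Blocks that differ from the original plaintext: P2.

P1 = 0x47, P2 = 0x92, P3 = 0xCD, P4 = 0xB3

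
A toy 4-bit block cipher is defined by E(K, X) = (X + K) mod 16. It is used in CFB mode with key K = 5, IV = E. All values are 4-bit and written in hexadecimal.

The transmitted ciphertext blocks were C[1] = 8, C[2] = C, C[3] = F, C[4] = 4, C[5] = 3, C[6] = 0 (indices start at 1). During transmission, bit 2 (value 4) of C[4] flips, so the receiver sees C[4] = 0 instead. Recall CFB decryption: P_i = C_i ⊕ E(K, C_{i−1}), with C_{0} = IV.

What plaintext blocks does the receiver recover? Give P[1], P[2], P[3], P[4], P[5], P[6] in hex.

P[1] = B, P[2] = 1, P[3] = E, P[4] = 4, P[5] = 6, P[6] = 8

Only C[4] changed, to 0. In CFB, a change in C_i flips the same bit in P_i and garbles P_{i+1}. Decrypting the received ciphertext:
P[1]: E(K, E) = 3; 8 ⊕ 3 = B.
P[2]: E(K, 8) = D; C ⊕ D = 1.
P[3]: E(K, C) = 1; F ⊕ 1 = E.
P[4]: E(K, F) = 4; 0 ⊕ 4 = 4.
P[5]: E(K, 0) = 5; 3 ⊕ 5 = 6.
P[6]: E(K, 3) = 8; 0 ⊕ 8 = 8.
Blocks that differ from the original plaintext: P[4], P[5].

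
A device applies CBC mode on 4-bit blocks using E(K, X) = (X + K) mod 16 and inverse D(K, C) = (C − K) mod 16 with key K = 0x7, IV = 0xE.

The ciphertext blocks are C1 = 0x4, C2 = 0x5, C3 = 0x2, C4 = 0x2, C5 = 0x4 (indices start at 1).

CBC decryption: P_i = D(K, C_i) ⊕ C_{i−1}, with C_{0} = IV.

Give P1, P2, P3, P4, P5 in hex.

P1 = 0x3, P2 = 0xA, P3 = 0xE, P4 = 0x9, P5 = 0xF

P1: D(K, 0x4) = 0xD; 0xD ⊕ 0xE = 0x3.
P2: D(K, 0x5) = 0xE; 0xE ⊕ 0x4 = 0xA.
P3: D(K, 0x2) = 0xB; 0xB ⊕ 0x5 = 0xE.
P4: D(K, 0x2) = 0xB; 0xB ⊕ 0x2 = 0x9.
P5: D(K, 0x4) = 0xD; 0xD ⊕ 0x2 = 0xF.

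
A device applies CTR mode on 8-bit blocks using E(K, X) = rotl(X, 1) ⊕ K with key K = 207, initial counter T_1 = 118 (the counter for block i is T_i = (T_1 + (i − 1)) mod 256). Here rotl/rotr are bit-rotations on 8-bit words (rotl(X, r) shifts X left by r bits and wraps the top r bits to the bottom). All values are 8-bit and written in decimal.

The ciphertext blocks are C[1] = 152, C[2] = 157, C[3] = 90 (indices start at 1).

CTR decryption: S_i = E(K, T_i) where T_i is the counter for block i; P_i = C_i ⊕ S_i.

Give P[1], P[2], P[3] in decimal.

P[1]: T = 118, S = E(K, T) = 35; 152 ⊕ 35 = 187.
P[2]: T = 119, S = E(K, T) = 33; 157 ⊕ 33 = 188.
P[3]: T = 120, S = E(K, T) = 63; 90 ⊕ 63 = 101.

P[1] = 187, P[2] = 188, P[3] = 101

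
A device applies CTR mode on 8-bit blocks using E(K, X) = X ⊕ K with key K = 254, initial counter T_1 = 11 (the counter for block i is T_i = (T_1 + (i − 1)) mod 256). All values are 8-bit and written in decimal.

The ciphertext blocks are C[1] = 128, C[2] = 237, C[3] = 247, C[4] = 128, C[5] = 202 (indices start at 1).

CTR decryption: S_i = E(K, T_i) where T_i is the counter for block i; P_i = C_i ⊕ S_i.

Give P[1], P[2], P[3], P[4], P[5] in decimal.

P[1]: T = 11, S = E(K, T) = 245; 128 ⊕ 245 = 117.
P[2]: T = 12, S = E(K, T) = 242; 237 ⊕ 242 = 31.
P[3]: T = 13, S = E(K, T) = 243; 247 ⊕ 243 = 4.
P[4]: T = 14, S = E(K, T) = 240; 128 ⊕ 240 = 112.
P[5]: T = 15, S = E(K, T) = 241; 202 ⊕ 241 = 59.

P[1] = 117, P[2] = 31, P[3] = 4, P[4] = 112, P[5] = 59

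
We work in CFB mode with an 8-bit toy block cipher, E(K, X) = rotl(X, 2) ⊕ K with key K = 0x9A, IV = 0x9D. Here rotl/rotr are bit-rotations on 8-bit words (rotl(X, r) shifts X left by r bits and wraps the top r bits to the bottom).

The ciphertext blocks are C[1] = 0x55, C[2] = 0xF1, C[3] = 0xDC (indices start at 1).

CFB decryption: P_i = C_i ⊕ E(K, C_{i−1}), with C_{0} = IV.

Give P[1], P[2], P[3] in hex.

P[1] = 0xB9, P[2] = 0x3E, P[3] = 0x81

P[1]: E(K, 0x9D) = 0xEC; 0x55 ⊕ 0xEC = 0xB9.
P[2]: E(K, 0x55) = 0xCF; 0xF1 ⊕ 0xCF = 0x3E.
P[3]: E(K, 0xF1) = 0x5D; 0xDC ⊕ 0x5D = 0x81.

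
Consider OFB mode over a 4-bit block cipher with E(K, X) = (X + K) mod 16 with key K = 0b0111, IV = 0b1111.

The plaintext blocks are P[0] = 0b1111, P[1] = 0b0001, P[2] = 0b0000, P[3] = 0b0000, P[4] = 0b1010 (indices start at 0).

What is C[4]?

OFB encryption: S_i = E(K, S_{i−1}) with S_{−1} = IV; C_i = P_i ⊕ S_i.
C[0]: S = E(K, 0b1111) = 0b0110; 0b1111 ⊕ 0b0110 = 0b1001.
C[1]: S = E(K, 0b0110) = 0b1101; 0b0001 ⊕ 0b1101 = 0b1100.
C[2]: S = E(K, 0b1101) = 0b0100; 0b0000 ⊕ 0b0100 = 0b0100.
C[3]: S = E(K, 0b0100) = 0b1011; 0b0000 ⊕ 0b1011 = 0b1011.
C[4]: S = E(K, 0b1011) = 0b0010; 0b1010 ⊕ 0b0010 = 0b1000.

C[4] = 0b1000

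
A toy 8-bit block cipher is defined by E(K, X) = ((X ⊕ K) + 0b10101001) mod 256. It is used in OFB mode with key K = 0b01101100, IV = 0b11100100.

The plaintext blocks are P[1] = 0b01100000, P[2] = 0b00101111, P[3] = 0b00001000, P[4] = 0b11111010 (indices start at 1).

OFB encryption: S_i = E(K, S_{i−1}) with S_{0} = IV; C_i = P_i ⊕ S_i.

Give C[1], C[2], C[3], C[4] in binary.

C[1]: S = E(K, 0b11100100) = 0b00110001; 0b01100000 ⊕ 0b00110001 = 0b01010001.
C[2]: S = E(K, 0b00110001) = 0b00000110; 0b00101111 ⊕ 0b00000110 = 0b00101001.
C[3]: S = E(K, 0b00000110) = 0b00010011; 0b00001000 ⊕ 0b00010011 = 0b00011011.
C[4]: S = E(K, 0b00010011) = 0b00101000; 0b11111010 ⊕ 0b00101000 = 0b11010010.

C[1] = 0b01010001, C[2] = 0b00101001, C[3] = 0b00011011, C[4] = 0b11010010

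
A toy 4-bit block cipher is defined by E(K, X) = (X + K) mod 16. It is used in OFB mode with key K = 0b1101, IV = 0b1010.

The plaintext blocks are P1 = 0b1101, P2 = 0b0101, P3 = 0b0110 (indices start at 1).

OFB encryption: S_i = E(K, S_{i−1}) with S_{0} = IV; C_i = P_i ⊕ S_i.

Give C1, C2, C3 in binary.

C1: S = E(K, 0b1010) = 0b0111; 0b1101 ⊕ 0b0111 = 0b1010.
C2: S = E(K, 0b0111) = 0b0100; 0b0101 ⊕ 0b0100 = 0b0001.
C3: S = E(K, 0b0100) = 0b0001; 0b0110 ⊕ 0b0001 = 0b0111.

C1 = 0b1010, C2 = 0b0001, C3 = 0b0111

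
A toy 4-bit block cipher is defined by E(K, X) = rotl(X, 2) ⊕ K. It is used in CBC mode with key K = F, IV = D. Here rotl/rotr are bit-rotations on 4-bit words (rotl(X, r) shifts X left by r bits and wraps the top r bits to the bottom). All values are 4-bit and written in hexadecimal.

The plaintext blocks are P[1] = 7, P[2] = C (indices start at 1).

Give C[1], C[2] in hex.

C[1] = 5, C[2] = 9

CBC encryption: C_i = E(K, P_i ⊕ C_{i−1}), with C_{0} = IV.
C[1]: P[1] ⊕ D = A; E(K, A) = 5.
C[2]: P[2] ⊕ 5 = 9; E(K, 9) = 9.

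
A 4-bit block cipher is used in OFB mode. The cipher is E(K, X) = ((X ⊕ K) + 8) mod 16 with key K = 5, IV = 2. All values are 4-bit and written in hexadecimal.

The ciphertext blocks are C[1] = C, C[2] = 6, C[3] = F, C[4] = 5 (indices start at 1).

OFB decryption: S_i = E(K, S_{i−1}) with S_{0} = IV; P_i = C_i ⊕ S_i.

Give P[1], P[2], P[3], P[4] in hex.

P[1]: S = E(K, 2) = F; C ⊕ F = 3.
P[2]: S = E(K, F) = 2; 6 ⊕ 2 = 4.
P[3]: S = E(K, 2) = F; F ⊕ F = 0.
P[4]: S = E(K, F) = 2; 5 ⊕ 2 = 7.

P[1] = 3, P[2] = 4, P[3] = 0, P[4] = 7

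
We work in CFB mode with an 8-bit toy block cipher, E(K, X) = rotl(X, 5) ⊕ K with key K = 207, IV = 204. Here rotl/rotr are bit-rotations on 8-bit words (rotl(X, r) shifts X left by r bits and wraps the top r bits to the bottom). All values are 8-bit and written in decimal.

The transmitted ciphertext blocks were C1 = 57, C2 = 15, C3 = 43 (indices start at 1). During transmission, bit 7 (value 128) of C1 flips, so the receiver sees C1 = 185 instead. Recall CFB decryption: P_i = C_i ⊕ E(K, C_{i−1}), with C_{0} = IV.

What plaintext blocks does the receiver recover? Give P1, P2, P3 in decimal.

P1 = 239, P2 = 247, P3 = 5

Only C1 changed, to 185. In CFB, a change in C_i flips the same bit in P_i and garbles P_{i+1}. Decrypting the received ciphertext:
P1: E(K, 204) = 86; 185 ⊕ 86 = 239.
P2: E(K, 185) = 248; 15 ⊕ 248 = 247.
P3: E(K, 15) = 46; 43 ⊕ 46 = 5.
Blocks that differ from the original plaintext: P1, P2.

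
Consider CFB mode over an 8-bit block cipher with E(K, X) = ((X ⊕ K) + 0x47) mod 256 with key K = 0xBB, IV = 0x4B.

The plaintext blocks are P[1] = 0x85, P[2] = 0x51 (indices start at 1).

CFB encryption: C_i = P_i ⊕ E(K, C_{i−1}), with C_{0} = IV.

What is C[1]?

C[1] = 0xB2

C[1]: E(K, 0x4B) = 0x37; 0x85 ⊕ 0x37 = 0xB2.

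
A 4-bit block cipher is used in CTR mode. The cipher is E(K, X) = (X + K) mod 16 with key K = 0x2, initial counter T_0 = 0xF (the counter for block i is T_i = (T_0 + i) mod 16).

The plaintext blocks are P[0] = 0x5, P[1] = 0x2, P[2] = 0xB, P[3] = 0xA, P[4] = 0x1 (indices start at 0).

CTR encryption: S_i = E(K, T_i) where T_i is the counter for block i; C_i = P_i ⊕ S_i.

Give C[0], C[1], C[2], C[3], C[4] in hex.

C[0]: T = 0xF, S = E(K, T) = 0x1; 0x5 ⊕ 0x1 = 0x4.
C[1]: T = 0x0, S = E(K, T) = 0x2; 0x2 ⊕ 0x2 = 0x0.
C[2]: T = 0x1, S = E(K, T) = 0x3; 0xB ⊕ 0x3 = 0x8.
C[3]: T = 0x2, S = E(K, T) = 0x4; 0xA ⊕ 0x4 = 0xE.
C[4]: T = 0x3, S = E(K, T) = 0x5; 0x1 ⊕ 0x5 = 0x4.

C[0] = 0x4, C[1] = 0x0, C[2] = 0x8, C[3] = 0xE, C[4] = 0x4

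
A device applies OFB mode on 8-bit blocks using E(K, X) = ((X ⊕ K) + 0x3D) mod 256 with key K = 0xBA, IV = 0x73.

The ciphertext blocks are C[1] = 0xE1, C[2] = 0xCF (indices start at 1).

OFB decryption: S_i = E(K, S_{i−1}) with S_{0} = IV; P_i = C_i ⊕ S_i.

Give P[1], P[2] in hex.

P[1] = 0xE7, P[2] = 0x36

P[1]: S = E(K, 0x73) = 0x06; 0xE1 ⊕ 0x06 = 0xE7.
P[2]: S = E(K, 0x06) = 0xF9; 0xCF ⊕ 0xF9 = 0x36.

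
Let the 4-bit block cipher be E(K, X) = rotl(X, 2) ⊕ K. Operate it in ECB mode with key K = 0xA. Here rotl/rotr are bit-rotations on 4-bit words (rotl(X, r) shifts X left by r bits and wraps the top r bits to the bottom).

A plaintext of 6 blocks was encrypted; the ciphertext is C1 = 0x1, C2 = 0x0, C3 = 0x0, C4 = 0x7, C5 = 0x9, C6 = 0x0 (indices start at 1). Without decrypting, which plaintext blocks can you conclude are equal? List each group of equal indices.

ECB encrypts each block independently with the same key, so equal ciphertext blocks imply equal plaintext blocks.
C2 = C3 = C6 = 0x0, so P2 = P3 = P6.

P2 = P3 = P6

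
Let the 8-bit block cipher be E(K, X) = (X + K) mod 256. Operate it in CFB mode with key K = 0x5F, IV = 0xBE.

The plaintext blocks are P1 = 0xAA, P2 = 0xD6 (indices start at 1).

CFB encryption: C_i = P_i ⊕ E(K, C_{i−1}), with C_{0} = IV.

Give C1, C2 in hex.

C1: E(K, 0xBE) = 0x1D; 0xAA ⊕ 0x1D = 0xB7.
C2: E(K, 0xB7) = 0x16; 0xD6 ⊕ 0x16 = 0xC0.

C1 = 0xB7, C2 = 0xC0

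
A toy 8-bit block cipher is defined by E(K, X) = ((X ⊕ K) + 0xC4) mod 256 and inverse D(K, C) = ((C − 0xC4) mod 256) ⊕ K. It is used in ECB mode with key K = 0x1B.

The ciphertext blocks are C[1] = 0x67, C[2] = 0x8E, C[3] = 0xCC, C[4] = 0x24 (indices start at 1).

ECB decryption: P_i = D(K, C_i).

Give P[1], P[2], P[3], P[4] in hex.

P[1]: D(K, 0x67) = 0xB8.
P[2]: D(K, 0x8E) = 0xD1.
P[3]: D(K, 0xCC) = 0x13.
P[4]: D(K, 0x24) = 0x7B.

P[1] = 0xB8, P[2] = 0xD1, P[3] = 0x13, P[4] = 0x7B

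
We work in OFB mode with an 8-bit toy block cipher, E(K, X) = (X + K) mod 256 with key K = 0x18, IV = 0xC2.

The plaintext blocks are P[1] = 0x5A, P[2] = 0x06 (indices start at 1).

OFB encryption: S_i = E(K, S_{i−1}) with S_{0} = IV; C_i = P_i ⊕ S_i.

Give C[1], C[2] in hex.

C[1] = 0x80, C[2] = 0xF4

C[1]: S = E(K, 0xC2) = 0xDA; 0x5A ⊕ 0xDA = 0x80.
C[2]: S = E(K, 0xDA) = 0xF2; 0x06 ⊕ 0xF2 = 0xF4.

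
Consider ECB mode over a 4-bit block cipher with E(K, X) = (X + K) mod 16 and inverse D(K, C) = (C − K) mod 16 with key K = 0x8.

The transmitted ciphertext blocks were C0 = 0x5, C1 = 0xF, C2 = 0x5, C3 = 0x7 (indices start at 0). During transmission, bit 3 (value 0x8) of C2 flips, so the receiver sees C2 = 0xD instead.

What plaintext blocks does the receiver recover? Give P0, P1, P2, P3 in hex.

P0 = 0xD, P1 = 0x7, P2 = 0x5, P3 = 0xF

ECB decryption: P_i = D(K, C_i).
Only C2 changed, to 0xD. In ECB, a change in C_i affects only P_i. Decrypting the received ciphertext:
P0: D(K, 0x5) = 0xD.
P1: D(K, 0xF) = 0x7.
P2: D(K, 0xD) = 0x5.
P3: D(K, 0x7) = 0xF.
Blocks that differ from the original plaintext: P2.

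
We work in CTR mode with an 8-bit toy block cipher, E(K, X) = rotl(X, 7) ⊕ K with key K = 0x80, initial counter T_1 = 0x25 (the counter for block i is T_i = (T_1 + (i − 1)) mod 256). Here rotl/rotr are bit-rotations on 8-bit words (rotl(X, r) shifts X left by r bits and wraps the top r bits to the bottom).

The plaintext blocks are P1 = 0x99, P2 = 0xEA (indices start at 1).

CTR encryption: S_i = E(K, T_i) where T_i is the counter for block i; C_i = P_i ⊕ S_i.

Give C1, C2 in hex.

C1: T = 0x25, S = E(K, T) = 0x12; 0x99 ⊕ 0x12 = 0x8B.
C2: T = 0x26, S = E(K, T) = 0x93; 0xEA ⊕ 0x93 = 0x79.

C1 = 0x8B, C2 = 0x79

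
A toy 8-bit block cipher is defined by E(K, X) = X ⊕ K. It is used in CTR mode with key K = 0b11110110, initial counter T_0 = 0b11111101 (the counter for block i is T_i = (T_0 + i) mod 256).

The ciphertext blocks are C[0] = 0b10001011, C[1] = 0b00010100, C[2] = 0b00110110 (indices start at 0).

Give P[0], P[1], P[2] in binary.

P[0] = 0b10000000, P[1] = 0b00011100, P[2] = 0b00111111

CTR decryption: S_i = E(K, T_i) where T_i is the counter for block i; P_i = C_i ⊕ S_i.
P[0]: T = 0b11111101, S = E(K, T) = 0b00001011; 0b10001011 ⊕ 0b00001011 = 0b10000000.
P[1]: T = 0b11111110, S = E(K, T) = 0b00001000; 0b00010100 ⊕ 0b00001000 = 0b00011100.
P[2]: T = 0b11111111, S = E(K, T) = 0b00001001; 0b00110110 ⊕ 0b00001001 = 0b00111111.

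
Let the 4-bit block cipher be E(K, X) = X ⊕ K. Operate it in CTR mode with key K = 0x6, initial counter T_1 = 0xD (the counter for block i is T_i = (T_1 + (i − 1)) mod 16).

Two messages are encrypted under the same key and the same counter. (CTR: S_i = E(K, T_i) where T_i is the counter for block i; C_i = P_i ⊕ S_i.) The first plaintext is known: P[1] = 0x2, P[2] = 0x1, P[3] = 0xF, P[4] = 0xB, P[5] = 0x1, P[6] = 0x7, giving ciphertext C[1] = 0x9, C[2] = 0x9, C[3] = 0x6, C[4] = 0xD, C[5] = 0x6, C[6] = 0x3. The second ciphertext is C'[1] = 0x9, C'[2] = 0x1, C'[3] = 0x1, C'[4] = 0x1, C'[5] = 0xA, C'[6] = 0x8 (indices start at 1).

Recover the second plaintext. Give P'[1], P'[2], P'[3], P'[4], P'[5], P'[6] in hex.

In CTR with a reused counter, both messages share the same keystream S_i, so C_i ⊕ C'_i = P_i ⊕ P'_i and thus P'_i = P_i ⊕ C_i ⊕ C'_i.
P'[1]: 0x2 ⊕ 0x9 ⊕ 0x9 = 0x2.
P'[2]: 0x1 ⊕ 0x9 ⊕ 0x1 = 0x9.
P'[3]: 0xF ⊕ 0x6 ⊕ 0x1 = 0x8.
P'[4]: 0xB ⊕ 0xD ⊕ 0x1 = 0x7.
P'[5]: 0x1 ⊕ 0x6 ⊕ 0xA = 0xD.
P'[6]: 0x7 ⊕ 0x3 ⊕ 0x8 = 0xC.

P'[1] = 0x2, P'[2] = 0x9, P'[3] = 0x8, P'[4] = 0x7, P'[5] = 0xD, P'[6] = 0xC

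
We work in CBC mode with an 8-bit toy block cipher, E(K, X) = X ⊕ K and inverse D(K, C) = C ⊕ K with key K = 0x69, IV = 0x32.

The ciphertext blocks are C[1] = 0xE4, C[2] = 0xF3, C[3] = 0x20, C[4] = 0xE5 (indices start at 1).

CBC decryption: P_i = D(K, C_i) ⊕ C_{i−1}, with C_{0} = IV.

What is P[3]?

P[3] = 0xBA

P[3]: D(K, 0x20) = 0x49; 0x49 ⊕ 0xF3 = 0xBA.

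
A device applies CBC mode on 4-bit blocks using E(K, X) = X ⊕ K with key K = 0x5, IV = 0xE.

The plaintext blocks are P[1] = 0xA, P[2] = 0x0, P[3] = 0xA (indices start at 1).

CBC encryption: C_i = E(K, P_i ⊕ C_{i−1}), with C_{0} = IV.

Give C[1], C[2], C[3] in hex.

C[1]: P[1] ⊕ 0xE = 0x4; E(K, 0x4) = 0x1.
C[2]: P[2] ⊕ 0x1 = 0x1; E(K, 0x1) = 0x4.
C[3]: P[3] ⊕ 0x4 = 0xE; E(K, 0xE) = 0xB.

C[1] = 0x1, C[2] = 0x4, C[3] = 0xB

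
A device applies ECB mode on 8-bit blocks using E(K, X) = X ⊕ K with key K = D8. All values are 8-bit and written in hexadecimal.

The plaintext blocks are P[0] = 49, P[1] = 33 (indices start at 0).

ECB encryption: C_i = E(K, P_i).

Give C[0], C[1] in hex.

C[0]: E(K, 49) = 91.
C[1]: E(K, 33) = EB.

C[0] = 91, C[1] = EB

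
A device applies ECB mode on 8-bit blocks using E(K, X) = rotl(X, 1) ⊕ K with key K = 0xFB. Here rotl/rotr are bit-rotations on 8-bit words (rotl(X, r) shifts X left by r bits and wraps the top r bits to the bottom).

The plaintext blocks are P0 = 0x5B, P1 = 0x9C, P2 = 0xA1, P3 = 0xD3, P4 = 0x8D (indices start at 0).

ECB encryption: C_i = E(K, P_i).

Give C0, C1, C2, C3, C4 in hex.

C0 = 0x4D, C1 = 0xC2, C2 = 0xB8, C3 = 0x5C, C4 = 0xE0

C0: E(K, 0x5B) = 0x4D.
C1: E(K, 0x9C) = 0xC2.
C2: E(K, 0xA1) = 0xB8.
C3: E(K, 0xD3) = 0x5C.
C4: E(K, 0x8D) = 0xE0.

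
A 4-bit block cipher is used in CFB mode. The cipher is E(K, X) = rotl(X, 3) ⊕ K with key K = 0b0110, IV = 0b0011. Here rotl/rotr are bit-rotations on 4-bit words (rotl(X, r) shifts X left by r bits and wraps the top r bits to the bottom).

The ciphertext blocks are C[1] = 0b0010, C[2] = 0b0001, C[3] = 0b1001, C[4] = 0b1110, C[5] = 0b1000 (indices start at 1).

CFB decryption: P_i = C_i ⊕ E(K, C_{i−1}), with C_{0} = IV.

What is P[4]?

P[4]: E(K, 0b1001) = 0b1010; 0b1110 ⊕ 0b1010 = 0b0100.

P[4] = 0b0100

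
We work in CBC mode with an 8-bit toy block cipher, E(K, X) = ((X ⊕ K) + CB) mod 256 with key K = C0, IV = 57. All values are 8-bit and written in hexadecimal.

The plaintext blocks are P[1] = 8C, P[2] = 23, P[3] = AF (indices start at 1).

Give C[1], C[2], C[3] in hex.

CBC encryption: C_i = E(K, P_i ⊕ C_{i−1}), with C_{0} = IV.
C[1]: P[1] ⊕ 57 = DB; E(K, DB) = E6.
C[2]: P[2] ⊕ E6 = C5; E(K, C5) = D0.
C[3]: P[3] ⊕ D0 = 7F; E(K, 7F) = 8A.

C[1] = E6, C[2] = D0, C[3] = 8A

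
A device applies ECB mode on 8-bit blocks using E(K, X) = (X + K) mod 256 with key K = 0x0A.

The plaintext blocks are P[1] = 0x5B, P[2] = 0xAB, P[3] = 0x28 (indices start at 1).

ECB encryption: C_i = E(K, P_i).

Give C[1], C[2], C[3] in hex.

C[1] = 0x65, C[2] = 0xB5, C[3] = 0x32

C[1]: E(K, 0x5B) = 0x65.
C[2]: E(K, 0xAB) = 0xB5.
C[3]: E(K, 0x28) = 0x32.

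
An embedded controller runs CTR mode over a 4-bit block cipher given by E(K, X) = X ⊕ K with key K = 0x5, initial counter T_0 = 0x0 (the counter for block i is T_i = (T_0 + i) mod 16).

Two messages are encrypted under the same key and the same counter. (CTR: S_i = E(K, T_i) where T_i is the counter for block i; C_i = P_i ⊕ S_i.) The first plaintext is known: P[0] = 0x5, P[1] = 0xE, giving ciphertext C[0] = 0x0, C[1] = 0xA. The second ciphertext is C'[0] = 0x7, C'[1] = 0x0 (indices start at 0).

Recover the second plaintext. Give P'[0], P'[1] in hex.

In CTR with a reused counter, both messages share the same keystream S_i, so C_i ⊕ C'_i = P_i ⊕ P'_i and thus P'_i = P_i ⊕ C_i ⊕ C'_i.
P'[0]: 0x5 ⊕ 0x0 ⊕ 0x7 = 0x2.
P'[1]: 0xE ⊕ 0xA ⊕ 0x0 = 0x4.

P'[0] = 0x2, P'[1] = 0x4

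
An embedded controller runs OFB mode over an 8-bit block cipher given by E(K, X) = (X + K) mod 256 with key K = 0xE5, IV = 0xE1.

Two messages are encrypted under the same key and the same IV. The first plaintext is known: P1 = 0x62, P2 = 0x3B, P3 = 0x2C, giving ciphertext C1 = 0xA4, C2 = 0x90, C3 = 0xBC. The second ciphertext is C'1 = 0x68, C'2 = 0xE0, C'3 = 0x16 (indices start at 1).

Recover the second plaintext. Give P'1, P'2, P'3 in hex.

In OFB with a reused IV, both messages share the same keystream S_i, so C_i ⊕ C'_i = P_i ⊕ P'_i and thus P'_i = P_i ⊕ C_i ⊕ C'_i.
P'1: 0x62 ⊕ 0xA4 ⊕ 0x68 = 0xAE.
P'2: 0x3B ⊕ 0x90 ⊕ 0xE0 = 0x4B.
P'3: 0x2C ⊕ 0xBC ⊕ 0x16 = 0x86.

P'1 = 0xAE, P'2 = 0x4B, P'3 = 0x86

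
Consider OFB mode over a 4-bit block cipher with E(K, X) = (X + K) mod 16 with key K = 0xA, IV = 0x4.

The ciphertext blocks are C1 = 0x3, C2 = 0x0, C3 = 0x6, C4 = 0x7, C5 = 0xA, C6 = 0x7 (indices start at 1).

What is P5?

P5 = 0xC

OFB decryption: S_i = E(K, S_{i−1}) with S_{0} = IV; P_i = C_i ⊕ S_i.
P1: S = E(K, 0x4) = 0xE; 0x3 ⊕ 0xE = 0xD.
P2: S = E(K, 0xE) = 0x8; 0x0 ⊕ 0x8 = 0x8.
P3: S = E(K, 0x8) = 0x2; 0x6 ⊕ 0x2 = 0x4.
P4: S = E(K, 0x2) = 0xC; 0x7 ⊕ 0xC = 0xB.
P5: S = E(K, 0xC) = 0x6; 0xA ⊕ 0x6 = 0xC.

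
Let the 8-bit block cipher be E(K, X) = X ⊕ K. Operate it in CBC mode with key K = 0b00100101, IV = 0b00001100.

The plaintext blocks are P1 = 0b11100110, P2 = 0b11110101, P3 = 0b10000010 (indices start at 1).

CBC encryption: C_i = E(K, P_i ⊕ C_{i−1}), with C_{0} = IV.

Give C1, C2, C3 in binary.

C1 = 0b11001111, C2 = 0b00011111, C3 = 0b10111000

C1: P1 ⊕ 0b00001100 = 0b11101010; E(K, 0b11101010) = 0b11001111.
C2: P2 ⊕ 0b11001111 = 0b00111010; E(K, 0b00111010) = 0b00011111.
C3: P3 ⊕ 0b00011111 = 0b10011101; E(K, 0b10011101) = 0b10111000.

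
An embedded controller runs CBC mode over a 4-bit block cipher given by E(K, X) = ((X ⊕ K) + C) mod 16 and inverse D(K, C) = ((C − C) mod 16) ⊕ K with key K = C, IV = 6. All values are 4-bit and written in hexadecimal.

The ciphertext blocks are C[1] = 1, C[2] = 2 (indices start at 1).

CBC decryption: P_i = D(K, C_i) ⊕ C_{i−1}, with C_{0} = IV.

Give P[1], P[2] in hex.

P[1] = F, P[2] = B

P[1]: D(K, 1) = 9; 9 ⊕ 6 = F.
P[2]: D(K, 2) = A; A ⊕ 1 = B.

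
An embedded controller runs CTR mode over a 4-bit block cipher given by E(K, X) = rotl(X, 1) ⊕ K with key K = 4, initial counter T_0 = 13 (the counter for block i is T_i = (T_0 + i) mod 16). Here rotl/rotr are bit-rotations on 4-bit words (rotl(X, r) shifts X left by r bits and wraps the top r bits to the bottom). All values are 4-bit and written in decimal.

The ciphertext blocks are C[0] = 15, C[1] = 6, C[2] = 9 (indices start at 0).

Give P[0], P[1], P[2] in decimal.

P[0] = 0, P[1] = 15, P[2] = 2

CTR decryption: S_i = E(K, T_i) where T_i is the counter for block i; P_i = C_i ⊕ S_i.
P[0]: T = 13, S = E(K, T) = 15; 15 ⊕ 15 = 0.
P[1]: T = 14, S = E(K, T) = 9; 6 ⊕ 9 = 15.
P[2]: T = 15, S = E(K, T) = 11; 9 ⊕ 11 = 2.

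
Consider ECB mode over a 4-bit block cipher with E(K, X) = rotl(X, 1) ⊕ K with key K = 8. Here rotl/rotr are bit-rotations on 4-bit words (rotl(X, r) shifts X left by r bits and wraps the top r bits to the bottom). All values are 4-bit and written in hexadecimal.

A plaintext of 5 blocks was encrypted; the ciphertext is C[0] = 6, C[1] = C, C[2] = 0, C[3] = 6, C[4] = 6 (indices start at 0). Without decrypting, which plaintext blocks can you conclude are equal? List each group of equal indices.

ECB encrypts each block independently with the same key, so equal ciphertext blocks imply equal plaintext blocks.
C[0] = C[3] = C[4] = 6, so P[0] = P[3] = P[4].

P[0] = P[3] = P[4]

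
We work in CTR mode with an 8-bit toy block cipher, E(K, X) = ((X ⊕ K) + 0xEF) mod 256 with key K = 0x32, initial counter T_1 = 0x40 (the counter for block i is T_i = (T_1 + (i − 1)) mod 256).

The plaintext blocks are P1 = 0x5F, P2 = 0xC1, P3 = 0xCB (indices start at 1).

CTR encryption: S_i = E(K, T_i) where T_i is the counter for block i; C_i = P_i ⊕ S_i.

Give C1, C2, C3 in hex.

C1 = 0x3E, C2 = 0xA3, C3 = 0x94

C1: T = 0x40, S = E(K, T) = 0x61; 0x5F ⊕ 0x61 = 0x3E.
C2: T = 0x41, S = E(K, T) = 0x62; 0xC1 ⊕ 0x62 = 0xA3.
C3: T = 0x42, S = E(K, T) = 0x5F; 0xCB ⊕ 0x5F = 0x94.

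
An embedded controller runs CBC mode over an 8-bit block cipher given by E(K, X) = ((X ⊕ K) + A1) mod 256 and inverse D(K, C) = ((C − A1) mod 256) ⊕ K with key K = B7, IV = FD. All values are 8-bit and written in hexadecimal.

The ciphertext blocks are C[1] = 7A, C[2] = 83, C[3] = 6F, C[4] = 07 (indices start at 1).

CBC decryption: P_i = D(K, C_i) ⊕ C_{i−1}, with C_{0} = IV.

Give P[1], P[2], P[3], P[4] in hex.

P[1] = 93, P[2] = 2F, P[3] = FA, P[4] = BE

P[1]: D(K, 7A) = 6E; 6E ⊕ FD = 93.
P[2]: D(K, 83) = 55; 55 ⊕ 7A = 2F.
P[3]: D(K, 6F) = 79; 79 ⊕ 83 = FA.
P[4]: D(K, 07) = D1; D1 ⊕ 6F = BE.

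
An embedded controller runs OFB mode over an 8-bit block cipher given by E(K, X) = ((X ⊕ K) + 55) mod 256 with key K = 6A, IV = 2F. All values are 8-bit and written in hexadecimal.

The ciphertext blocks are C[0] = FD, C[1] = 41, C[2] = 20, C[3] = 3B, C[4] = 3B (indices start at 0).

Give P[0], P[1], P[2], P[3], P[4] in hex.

P[0] = 67, P[1] = 04, P[2] = A4, P[3] = 78, P[4] = 45

OFB decryption: S_i = E(K, S_{i−1}) with S_{−1} = IV; P_i = C_i ⊕ S_i.
P[0]: S = E(K, 2F) = 9A; FD ⊕ 9A = 67.
P[1]: S = E(K, 9A) = 45; 41 ⊕ 45 = 04.
P[2]: S = E(K, 45) = 84; 20 ⊕ 84 = A4.
P[3]: S = E(K, 84) = 43; 3B ⊕ 43 = 78.
P[4]: S = E(K, 43) = 7E; 3B ⊕ 7E = 45.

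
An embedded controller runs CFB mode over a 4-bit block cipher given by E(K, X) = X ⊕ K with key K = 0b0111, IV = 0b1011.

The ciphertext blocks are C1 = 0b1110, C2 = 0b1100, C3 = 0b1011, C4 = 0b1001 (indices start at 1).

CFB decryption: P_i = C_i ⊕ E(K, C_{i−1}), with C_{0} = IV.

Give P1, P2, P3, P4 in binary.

P1 = 0b0010, P2 = 0b0101, P3 = 0b0000, P4 = 0b0101

P1: E(K, 0b1011) = 0b1100; 0b1110 ⊕ 0b1100 = 0b0010.
P2: E(K, 0b1110) = 0b1001; 0b1100 ⊕ 0b1001 = 0b0101.
P3: E(K, 0b1100) = 0b1011; 0b1011 ⊕ 0b1011 = 0b0000.
P4: E(K, 0b1011) = 0b1100; 0b1001 ⊕ 0b1100 = 0b0101.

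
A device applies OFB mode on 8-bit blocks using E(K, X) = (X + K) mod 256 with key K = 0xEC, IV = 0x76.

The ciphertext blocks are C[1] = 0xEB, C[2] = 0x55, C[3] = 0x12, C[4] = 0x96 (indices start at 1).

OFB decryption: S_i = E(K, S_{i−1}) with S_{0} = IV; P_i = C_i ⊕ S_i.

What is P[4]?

P[1]: S = E(K, 0x76) = 0x62; 0xEB ⊕ 0x62 = 0x89.
P[2]: S = E(K, 0x62) = 0x4E; 0x55 ⊕ 0x4E = 0x1B.
P[3]: S = E(K, 0x4E) = 0x3A; 0x12 ⊕ 0x3A = 0x28.
P[4]: S = E(K, 0x3A) = 0x26; 0x96 ⊕ 0x26 = 0xB0.

P[4] = 0xB0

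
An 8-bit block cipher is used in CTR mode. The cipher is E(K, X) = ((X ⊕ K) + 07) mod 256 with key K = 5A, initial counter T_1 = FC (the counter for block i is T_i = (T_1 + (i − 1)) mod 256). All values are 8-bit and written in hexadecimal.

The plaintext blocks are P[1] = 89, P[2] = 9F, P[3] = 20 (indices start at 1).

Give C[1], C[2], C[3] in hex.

CTR encryption: S_i = E(K, T_i) where T_i is the counter for block i; C_i = P_i ⊕ S_i.
C[1]: T = FC, S = E(K, T) = AD; 89 ⊕ AD = 24.
C[2]: T = FD, S = E(K, T) = AE; 9F ⊕ AE = 31.
C[3]: T = FE, S = E(K, T) = AB; 20 ⊕ AB = 8B.

C[1] = 24, C[2] = 31, C[3] = 8B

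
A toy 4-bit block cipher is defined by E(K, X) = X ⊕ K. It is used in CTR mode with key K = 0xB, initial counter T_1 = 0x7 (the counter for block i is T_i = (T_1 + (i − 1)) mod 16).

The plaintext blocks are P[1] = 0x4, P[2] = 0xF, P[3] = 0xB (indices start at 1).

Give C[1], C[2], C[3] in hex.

CTR encryption: S_i = E(K, T_i) where T_i is the counter for block i; C_i = P_i ⊕ S_i.
C[1]: T = 0x7, S = E(K, T) = 0xC; 0x4 ⊕ 0xC = 0x8.
C[2]: T = 0x8, S = E(K, T) = 0x3; 0xF ⊕ 0x3 = 0xC.
C[3]: T = 0x9, S = E(K, T) = 0x2; 0xB ⊕ 0x2 = 0x9.

C[1] = 0x8, C[2] = 0xC, C[3] = 0x9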